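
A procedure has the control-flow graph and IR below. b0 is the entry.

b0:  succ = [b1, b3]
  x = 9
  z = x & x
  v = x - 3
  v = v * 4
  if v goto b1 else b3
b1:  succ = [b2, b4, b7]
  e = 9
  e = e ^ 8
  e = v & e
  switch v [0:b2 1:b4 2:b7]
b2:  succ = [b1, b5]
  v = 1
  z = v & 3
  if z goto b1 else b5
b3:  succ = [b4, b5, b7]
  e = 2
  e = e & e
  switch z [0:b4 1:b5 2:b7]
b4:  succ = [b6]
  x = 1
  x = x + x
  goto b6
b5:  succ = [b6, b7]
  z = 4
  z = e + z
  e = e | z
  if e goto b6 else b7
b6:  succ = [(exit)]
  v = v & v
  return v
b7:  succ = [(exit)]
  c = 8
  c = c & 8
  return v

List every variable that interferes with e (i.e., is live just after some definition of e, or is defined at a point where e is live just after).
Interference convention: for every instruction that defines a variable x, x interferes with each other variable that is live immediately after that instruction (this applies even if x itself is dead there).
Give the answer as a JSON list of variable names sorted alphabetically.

Block summaries:
  b0 def {v,x,z} use ∅
  b1 def {e} use {v}
  b2 def {v,z} use ∅
  b3 def {e} use {z}
  b4 def {x} use ∅
  b5 def {e,z} use {e}
  b6 def {v} use {v}
  b7 def {c} use {v}

Liveness:
  b0: in=∅ out={v,z}
  b1: in={v} out={e,v}
  b2: in={e} out={e,v}
  b3: in={v,z} out={e,v}
  b4: in={v} out={v}
  b5: in={e,v} out={v}
  b6: in={v} out=∅
  b7: in={v} out=∅

Conflict graph:
  c: {v}
  e: {v,z}
  v: {c,e,x,z}
  x: {v,z}
  z: {e,v,x}

N(e) = ["v", "z"]

Answer: ["v", "z"]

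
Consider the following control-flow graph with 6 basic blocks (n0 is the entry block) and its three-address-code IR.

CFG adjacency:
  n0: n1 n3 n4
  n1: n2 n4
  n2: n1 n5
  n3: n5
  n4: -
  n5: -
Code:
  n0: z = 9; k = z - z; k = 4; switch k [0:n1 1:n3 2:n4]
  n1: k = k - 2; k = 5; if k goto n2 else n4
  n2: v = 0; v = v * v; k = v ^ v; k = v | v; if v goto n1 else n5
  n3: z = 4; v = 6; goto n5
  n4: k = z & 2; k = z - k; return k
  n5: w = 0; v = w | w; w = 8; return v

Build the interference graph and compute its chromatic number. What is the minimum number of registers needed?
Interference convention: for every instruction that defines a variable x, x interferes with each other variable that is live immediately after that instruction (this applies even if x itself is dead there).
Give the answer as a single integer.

Answer: 3

Analysis:
def/use:
  n0 def {k,z} use ∅
  n1 def {k} use {k}
  n2 def {k,v} use ∅
  n3 def {v,z} use ∅
  n4 def {k} use {z}
  n5 def {v,w} use ∅

Liveness:
  n0: in=∅ out={k,z}
  n1: in={k,z} out={z}
  n2: in={z} out={k,z}
  n3: in=∅ out=∅
  n4: in={z} out=∅
  n5: in=∅ out=∅

Conflict graph:
  k↔{v,z}
  v↔{k,w,z}
  w↔{v}
  z↔{k,v}

Registers:
  {k,v,z} pairwise interfere (3-clique) ⇒ χ ≥ 3
  assign k→R1 v→R0 w→R1 z→R2 — no edge inside a register ⇒ χ ≤ 3
  χ = 3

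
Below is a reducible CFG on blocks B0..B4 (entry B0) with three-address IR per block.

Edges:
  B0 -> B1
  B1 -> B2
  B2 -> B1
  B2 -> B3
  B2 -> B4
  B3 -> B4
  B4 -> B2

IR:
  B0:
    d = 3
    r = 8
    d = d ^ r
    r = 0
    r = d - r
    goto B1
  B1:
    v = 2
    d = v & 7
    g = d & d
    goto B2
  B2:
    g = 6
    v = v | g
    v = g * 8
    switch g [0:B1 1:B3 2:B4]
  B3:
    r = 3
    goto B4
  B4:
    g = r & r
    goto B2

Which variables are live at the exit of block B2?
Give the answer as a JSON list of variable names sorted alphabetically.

Answer: ["r", "v"]

Derivation:
def/use:
  B0 def {d,r} use ∅
  B1 def {d,g,v} use ∅
  B2 def {g,v} use {v}
  B3 def {r} use ∅
  B4 def {g} use {r}

Backward fixpoint:
  B0 li=∅ lo={r}
  B1 li={r} lo={r,v}
  B2 li={r,v} lo={r,v}
  B3 li={v} lo={r,v}
  B4 li={r,v} lo={r,v}

live-out(B2) = ["r", "v"]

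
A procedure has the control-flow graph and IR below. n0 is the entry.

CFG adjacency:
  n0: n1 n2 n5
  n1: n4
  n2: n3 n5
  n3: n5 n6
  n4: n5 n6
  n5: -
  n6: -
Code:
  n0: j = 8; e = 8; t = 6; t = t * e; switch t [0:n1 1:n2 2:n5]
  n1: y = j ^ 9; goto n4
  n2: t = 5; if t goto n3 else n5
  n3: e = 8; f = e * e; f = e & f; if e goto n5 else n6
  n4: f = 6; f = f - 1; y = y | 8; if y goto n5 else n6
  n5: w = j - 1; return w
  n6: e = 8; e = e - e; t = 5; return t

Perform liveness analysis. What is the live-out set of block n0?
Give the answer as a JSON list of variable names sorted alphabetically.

Answer: ["j"]

Analysis:
def/use:
  n0 def {e,j,t} use ∅
  n1 def {y} use {j}
  n2 def {t} use ∅
  n3 def {e,f} use ∅
  n4 def {f,y} use {y}
  n5 def {w} use {j}
  n6 def {e,t} use ∅

Backward fixpoint:
  n0: in=∅ out={j}
  n1: in={j} out={j,y}
  n2: in={j} out={j}
  n3: in={j} out={j}
  n4: in={j,y} out={j}
  n5: in={j} out=∅
  n6: in=∅ out=∅

live-out(n0) = ["j"]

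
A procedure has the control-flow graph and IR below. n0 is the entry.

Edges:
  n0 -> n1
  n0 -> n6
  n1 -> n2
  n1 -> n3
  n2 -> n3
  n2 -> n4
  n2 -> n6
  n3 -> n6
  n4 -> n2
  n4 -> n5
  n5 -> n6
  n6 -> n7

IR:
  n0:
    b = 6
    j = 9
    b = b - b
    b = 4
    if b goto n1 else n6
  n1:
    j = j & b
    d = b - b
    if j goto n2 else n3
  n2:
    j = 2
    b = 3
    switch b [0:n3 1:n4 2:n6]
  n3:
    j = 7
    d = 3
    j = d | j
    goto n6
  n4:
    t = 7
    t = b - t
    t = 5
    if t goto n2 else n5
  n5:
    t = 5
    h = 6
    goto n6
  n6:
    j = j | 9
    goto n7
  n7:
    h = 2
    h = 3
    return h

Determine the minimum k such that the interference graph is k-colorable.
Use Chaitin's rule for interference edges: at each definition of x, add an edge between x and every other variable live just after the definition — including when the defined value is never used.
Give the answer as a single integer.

def/use:
  n0 def {b,j} use ∅
  n1 def {d,j} use {b,j}
  n2 def {b,j} use ∅
  n3 def {d,j} use ∅
  n4 def {t} use {b}
  n5 def {h,t} use ∅
  n6 def {j} use {j}
  n7 def {h} use ∅

Backward fixpoint:
  live n0: ∅→{b,j}
  live n1: {b,j}→∅
  live n2: ∅→{b,j}
  live n3: ∅→{j}
  live n4: {b,j}→{j}
  live n5: {j}→{j}
  live n6: {j}→∅
  live n7: ∅→∅

Interfere edges:
  b: {j,t}
  d: {j}
  h: {j}
  j: {b,d,h,t}
  t: {b,j}

Chromatic number:
  {b,j,t} pairwise interfere (3-clique) ⇒ χ ≥ 3
  3-colouring: r0={j}  r1={b,d,h}  r2={t}
  χ = 3

Answer: 3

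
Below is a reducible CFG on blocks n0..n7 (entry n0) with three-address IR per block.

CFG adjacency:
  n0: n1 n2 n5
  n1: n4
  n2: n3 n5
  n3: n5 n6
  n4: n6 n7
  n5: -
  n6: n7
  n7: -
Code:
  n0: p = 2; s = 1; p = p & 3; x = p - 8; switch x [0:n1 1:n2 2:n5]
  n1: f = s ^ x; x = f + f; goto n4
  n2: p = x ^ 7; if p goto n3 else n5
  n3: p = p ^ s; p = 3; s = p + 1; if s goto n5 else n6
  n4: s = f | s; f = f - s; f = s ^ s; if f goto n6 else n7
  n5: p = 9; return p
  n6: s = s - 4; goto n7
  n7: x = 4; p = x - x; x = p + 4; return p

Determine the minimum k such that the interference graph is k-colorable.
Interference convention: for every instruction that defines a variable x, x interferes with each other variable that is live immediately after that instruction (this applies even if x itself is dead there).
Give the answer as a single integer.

def/use:
  n0: def={p,s,x} ue=∅
  n1: def={f,x} ue={s,x}
  n2: def={p} ue={x}
  n3: def={p,s} ue={p,s}
  n4: def={f,s} ue={f,s}
  n5: def={p} ue=∅
  n6: def={s} ue={s}
  n7: def={p,x} ue=∅

Liveness:
  n0: in=∅ out={s,x}
  n1: in={s,x} out={f,s}
  n2: in={s,x} out={p,s}
  n3: in={p,s} out={s}
  n4: in={f,s} out={s}
  n5: in=∅ out=∅
  n6: in={s} out=∅
  n7: in=∅ out=∅

Conflict graph:
  f↔{s,x}
  p↔{s,x}
  s↔{f,p,x}
  x↔{f,p,s}

Colouring:
  {f,s,x} pairwise interfere (3-clique) ⇒ χ ≥ 3
  assign f→r2 p→r2 s→r0 x→r1 — no edge inside a register ⇒ χ ≤ 3
  χ = 3

Answer: 3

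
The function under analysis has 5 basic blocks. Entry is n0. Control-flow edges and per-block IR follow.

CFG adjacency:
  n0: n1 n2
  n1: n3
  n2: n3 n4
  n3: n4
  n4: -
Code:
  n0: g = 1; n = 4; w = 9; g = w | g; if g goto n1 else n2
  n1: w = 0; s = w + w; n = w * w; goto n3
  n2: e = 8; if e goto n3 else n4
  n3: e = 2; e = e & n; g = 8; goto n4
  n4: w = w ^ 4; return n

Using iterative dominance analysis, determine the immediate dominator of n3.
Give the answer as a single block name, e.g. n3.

idom tree: n1←n0 n2←n0 n3←n0 n4←n0
Dom at joins:
  n3: preds {n1,n2}: {n0,n1} ∩ {n0,n2} = {n0}; idom=n0
  n4: preds {n2,n3}: {n0,n2} ∩ {n0,n3} = {n0}; idom=n0

idom(n3) = n0

Answer: n0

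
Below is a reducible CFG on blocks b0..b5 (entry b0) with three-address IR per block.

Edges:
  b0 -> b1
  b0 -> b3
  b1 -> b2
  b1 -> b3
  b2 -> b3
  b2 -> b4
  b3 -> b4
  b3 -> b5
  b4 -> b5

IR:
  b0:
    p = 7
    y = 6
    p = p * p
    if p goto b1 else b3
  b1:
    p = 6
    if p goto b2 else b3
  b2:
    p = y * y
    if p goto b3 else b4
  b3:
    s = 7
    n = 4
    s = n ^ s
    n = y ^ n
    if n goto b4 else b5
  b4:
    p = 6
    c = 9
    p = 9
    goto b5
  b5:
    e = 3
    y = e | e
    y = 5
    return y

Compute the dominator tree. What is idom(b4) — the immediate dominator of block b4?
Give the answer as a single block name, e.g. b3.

idom tree: b1←b0 b2←b1 b3←b0 b4←b0 b5←b0
Join-block Dom:
  b3: preds {b0,b1,b2}: {b0} ∩ {b0,b1} ∩ {b0,b1,b2} = {b0}; idom=b0
  b4: preds {b2,b3}: {b0,b1,b2} ∩ {b0,b3} = {b0}; idom=b0
  b5: preds {b3,b4}: {b0,b3} ∩ {b0,b4} = {b0}; idom=b0

idom(b4) = b0

Answer: b0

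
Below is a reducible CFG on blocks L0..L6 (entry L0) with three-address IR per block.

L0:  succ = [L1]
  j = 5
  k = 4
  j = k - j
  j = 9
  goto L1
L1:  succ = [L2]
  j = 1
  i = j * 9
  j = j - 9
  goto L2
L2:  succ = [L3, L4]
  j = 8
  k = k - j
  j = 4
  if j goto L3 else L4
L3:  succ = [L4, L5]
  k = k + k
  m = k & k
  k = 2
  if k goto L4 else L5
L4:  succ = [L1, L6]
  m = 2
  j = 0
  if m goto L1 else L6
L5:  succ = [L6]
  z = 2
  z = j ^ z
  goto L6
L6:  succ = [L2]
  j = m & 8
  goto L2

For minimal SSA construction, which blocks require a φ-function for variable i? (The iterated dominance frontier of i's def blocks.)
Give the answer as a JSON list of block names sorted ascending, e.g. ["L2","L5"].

idom tree: L1←L0 L2←L1 L3←L2 L4←L2 L5←L3 L6←L2
Dom at joins:
  L1: preds {L0,L4}: {L0} ∩ {L0,L1,L2,L4} = {L0}; idom=L0
  L2: preds {L1,L6}: {L0,L1} ∩ {L0,L1,L2,L6} = {L0,L1}; idom=L1
  L4: preds {L2,L3}: {L0,L1,L2} ∩ {L0,L1,L2,L3} = {L0,L1,L2}; idom=L2
  L6: preds {L4,L5}: {L0,L1,L2,L4} ∩ {L0,L1,L2,L3,L5} = {L0,L1,L2}; idom=L2

DF derivation:
  L1←L0: walk · to L0
  L1←L4: walk L4→L2→L1 to L0
  L2←L1: walk · to L1
  L2←L6: walk L6→L2 to L1
  L4←L2: walk · to L2
  L4←L3: walk L3 to L2
  L6←L4: walk L4 to L2
  L6←L5: walk L5→L3 to L2
  DF(L0)=∅
  DF(L1)={L1}
  DF(L2)={L1,L2}
  DF(L3)={L4,L6}
  DF(L4)={L1,L6}
  DF(L5)={L6}
  DF(L6)={L2}

φ for i: defs {L1}
  DF⁺ = {L1}

Answer: ["L1"]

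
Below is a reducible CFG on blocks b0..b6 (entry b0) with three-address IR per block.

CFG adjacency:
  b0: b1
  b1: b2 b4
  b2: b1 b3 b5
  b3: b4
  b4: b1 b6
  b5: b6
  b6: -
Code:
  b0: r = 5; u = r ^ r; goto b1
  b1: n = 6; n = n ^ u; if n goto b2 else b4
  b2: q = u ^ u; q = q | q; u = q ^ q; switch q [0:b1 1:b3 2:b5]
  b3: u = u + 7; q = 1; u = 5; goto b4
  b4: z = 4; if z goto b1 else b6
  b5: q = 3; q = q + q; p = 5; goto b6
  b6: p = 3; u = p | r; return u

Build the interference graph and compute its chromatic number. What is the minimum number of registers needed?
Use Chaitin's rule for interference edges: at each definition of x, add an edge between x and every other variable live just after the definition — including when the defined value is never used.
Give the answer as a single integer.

Answer: 3

Analysis:
Block summaries:
  b0: def={r,u} ue=∅
  b1: def={n} ue={u}
  b2: def={q,u} ue={u}
  b3: def={q,u} ue={u}
  b4: def={z} ue=∅
  b5: def={p,q} ue=∅
  b6: def={p,u} ue={r}

Liveness:
  live b0: ∅→{r,u}
  live b1: {r,u}→{r,u}
  live b2: {r,u}→{r,u}
  live b3: {r,u}→{r,u}
  live b4: {r,u}→{r,u}
  live b5: {r}→{r}
  live b6: {r}→∅

Interfere edges:
  n — {r,u}
  p — {r}
  q — {r,u}
  r — {n,p,q,u,z}
  u — {n,q,r,z}
  z — {r,u}

Chromatic number:
  lower bound: {n,r,u} mutually conflict ⇒ χ ≥ 3
  3-colouring: r0={r}  r1={p,u}  r2={n,q,z}
  χ = 3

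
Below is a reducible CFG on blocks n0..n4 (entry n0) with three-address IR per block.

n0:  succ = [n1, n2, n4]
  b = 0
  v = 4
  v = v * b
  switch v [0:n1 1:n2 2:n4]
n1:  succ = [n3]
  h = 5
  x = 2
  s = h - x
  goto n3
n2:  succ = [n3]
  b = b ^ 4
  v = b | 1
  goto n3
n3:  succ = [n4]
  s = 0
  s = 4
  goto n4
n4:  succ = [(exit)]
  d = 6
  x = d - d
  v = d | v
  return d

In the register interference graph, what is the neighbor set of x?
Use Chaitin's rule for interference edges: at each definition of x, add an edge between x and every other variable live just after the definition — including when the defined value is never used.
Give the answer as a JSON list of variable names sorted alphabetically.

def/use:
  n0 def {b,v} use ∅
  n1 def {h,s,x} use ∅
  n2 def {b,v} use {b}
  n3 def {s} use ∅
  n4 def {d,v,x} use {v}

Backward fixpoint:
  live n0: ∅→{b,v}
  live n1: {v}→{v}
  live n2: {b}→{v}
  live n3: {v}→{v}
  live n4: {v}→∅

Interfere edges:
  b — {v}
  d — {v,x}
  h — {v,x}
  s — {v}
  v — {b,d,h,s,x}
  x — {d,h,v}

N(x) = ["d", "h", "v"]

Answer: ["d", "h", "v"]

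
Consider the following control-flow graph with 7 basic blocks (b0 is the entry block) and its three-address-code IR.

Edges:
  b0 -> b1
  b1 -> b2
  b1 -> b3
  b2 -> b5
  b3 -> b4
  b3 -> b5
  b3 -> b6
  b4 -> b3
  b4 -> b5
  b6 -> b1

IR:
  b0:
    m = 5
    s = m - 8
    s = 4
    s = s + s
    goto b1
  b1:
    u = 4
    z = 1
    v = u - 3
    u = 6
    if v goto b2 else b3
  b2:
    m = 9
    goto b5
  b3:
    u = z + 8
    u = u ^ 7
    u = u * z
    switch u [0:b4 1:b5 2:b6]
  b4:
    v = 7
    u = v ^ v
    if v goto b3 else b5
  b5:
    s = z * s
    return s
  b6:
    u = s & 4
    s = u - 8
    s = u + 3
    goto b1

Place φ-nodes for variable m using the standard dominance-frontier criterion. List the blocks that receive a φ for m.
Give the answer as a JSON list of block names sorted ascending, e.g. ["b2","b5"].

idom tree: b1←b0 b2←b1 b3←b1 b4←b3 b5←b1 b6←b3
Join-block Dom:
  b1: preds {b0,b6}: {b0} ∩ {b0,b1,b3,b6} = {b0}; idom=b0
  b3: preds {b1,b4}: {b0,b1} ∩ {b0,b1,b3,b4} = {b0,b1}; idom=b1
  b5: preds {b2,b3,b4}: {b0,b1,b2} ∩ {b0,b1,b3} ∩ {b0,b1,b3,b4} = {b0,b1}; idom=b1

Frontier:
  b1←b0: walk · to b0
  b1←b6: walk b6→b3→b1 to b0
  b3←b1: walk · to b1
  b3←b4: walk b4→b3 to b1
  b5←b2: walk b2 to b1
  b5←b3: walk b3 to b1
  b5←b4: walk b4→b3 to b1
  DF(b0)=∅
  DF(b1)={b1}
  DF(b2)={b5}
  DF(b3)={b1,b3,b5}
  DF(b4)={b3,b5}
  DF(b5)=∅
  DF(b6)={b1}

φ for m: defs {b0,b2}
  DF⁺ = {b5}

Answer: ["b5"]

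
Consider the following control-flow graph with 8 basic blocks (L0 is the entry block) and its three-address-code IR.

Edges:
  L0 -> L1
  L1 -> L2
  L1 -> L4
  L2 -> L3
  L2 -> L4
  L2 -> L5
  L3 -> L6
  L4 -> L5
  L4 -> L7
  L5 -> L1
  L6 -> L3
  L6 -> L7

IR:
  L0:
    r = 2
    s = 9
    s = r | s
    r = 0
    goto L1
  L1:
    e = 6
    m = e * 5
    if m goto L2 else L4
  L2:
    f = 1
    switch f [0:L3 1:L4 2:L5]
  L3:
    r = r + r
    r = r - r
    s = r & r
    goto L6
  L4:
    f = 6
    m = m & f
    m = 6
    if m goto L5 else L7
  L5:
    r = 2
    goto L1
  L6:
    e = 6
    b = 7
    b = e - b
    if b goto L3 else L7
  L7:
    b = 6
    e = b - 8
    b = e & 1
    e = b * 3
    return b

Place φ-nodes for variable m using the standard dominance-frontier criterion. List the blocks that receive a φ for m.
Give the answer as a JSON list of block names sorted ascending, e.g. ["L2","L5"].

Answer: ["L1", "L5", "L7"]

Analysis:
idom tree: L1←L0 L2←L1 L3←L2 L4←L1 L5←L1 L6←L3 L7←L1
Dom∩ at merges:
  L1: preds {L0,L5}: {L0} ∩ {L0,L1,L5} = {L0}; idom=L0
  L3: preds {L2,L6}: {L0,L1,L2} ∩ {L0,L1,L2,L3,L6} = {L0,L1,L2}; idom=L2
  L4: preds {L1,L2}: {L0,L1} ∩ {L0,L1,L2} = {L0,L1}; idom=L1
  L5: preds {L2,L4}: {L0,L1,L2} ∩ {L0,L1,L4} = {L0,L1}; idom=L1
  L7: preds {L4,L6}: {L0,L1,L4} ∩ {L0,L1,L2,L3,L6} = {L0,L1}; idom=L1

DF derivation:
  join L1 pred L0: · stop@L0
  join L1 pred L5: L5→L1 stop@L0
  join L3 pred L2: · stop@L2
  join L3 pred L6: L6→L3 stop@L2
  join L4 pred L1: · stop@L1
  join L4 pred L2: L2 stop@L1
  join L5 pred L2: L2 stop@L1
  join L5 pred L4: L4 stop@L1
  join L7 pred L4: L4 stop@L1
  join L7 pred L6: L6→L3→L2 stop@L1
  DF(L0)=∅
  DF(L1)={L1}
  DF(L2)={L4,L5,L7}
  DF(L3)={L3,L7}
  DF(L4)={L5,L7}
  DF(L5)={L1}
  DF(L6)={L3,L7}
  DF(L7)=∅

φ for m: defs {L1,L4}
  DF⁺ = {L1,L5,L7}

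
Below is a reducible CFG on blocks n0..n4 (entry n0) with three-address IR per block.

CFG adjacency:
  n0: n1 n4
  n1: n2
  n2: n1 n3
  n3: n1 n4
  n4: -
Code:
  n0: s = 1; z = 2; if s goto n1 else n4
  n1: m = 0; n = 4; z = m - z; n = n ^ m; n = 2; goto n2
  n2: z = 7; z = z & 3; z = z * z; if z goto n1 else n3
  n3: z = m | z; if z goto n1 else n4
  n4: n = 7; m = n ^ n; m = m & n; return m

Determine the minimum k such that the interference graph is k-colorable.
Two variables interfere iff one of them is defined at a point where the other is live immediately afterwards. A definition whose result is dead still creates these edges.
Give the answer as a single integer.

def/use:
  n0: def={s,z} ue=∅
  n1: def={m,n,z} ue={z}
  n2: def={z} ue=∅
  n3: def={z} ue={m,z}
  n4: def={m,n} ue=∅

Live sets:
  live n0: ∅→{z}
  live n1: {z}→{m}
  live n2: {m}→{m,z}
  live n3: {m,z}→{z}
  live n4: ∅→∅

Interference:
  m — {n,z}
  n — {m,z}
  s — {z}
  z — {m,n,s}

Colouring:
  clique {m,n,z} ⇒ need ≥ 3
  assign m→R1 n→R2 s→R1 z→R0 — no edge inside a register ⇒ χ ≤ 3
  χ = 3

Answer: 3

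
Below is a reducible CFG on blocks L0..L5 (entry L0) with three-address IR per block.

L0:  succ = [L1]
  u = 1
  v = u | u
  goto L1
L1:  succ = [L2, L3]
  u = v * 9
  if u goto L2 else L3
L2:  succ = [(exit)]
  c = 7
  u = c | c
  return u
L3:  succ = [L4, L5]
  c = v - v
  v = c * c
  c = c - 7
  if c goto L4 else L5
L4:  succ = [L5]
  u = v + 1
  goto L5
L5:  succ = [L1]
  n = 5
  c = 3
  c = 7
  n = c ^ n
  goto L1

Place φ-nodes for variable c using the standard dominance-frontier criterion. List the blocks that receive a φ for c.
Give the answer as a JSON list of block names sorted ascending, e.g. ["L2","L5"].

Answer: ["L1"]

Working:
idom tree: L1←L0 L2←L1 L3←L1 L4←L3 L5←L3
Join-block Dom:
  L1: preds {L0,L5}: {L0} ∩ {L0,L1,L3,L5} = {L0}; idom=L0
  L5: preds {L3,L4}: {L0,L1,L3} ∩ {L0,L1,L3,L4} = {L0,L1,L3}; idom=L3

Frontier:
  L1←L0: walk · to L0
  L1←L5: walk L5→L3→L1 to L0
  L5←L3: walk · to L3
  L5←L4: walk L4 to L3
  L0 → ∅
  L1 → {L1}
  L2 → ∅
  L3 → {L1}
  L4 → {L5}
  L5 → {L1}

φ for c: defs {L2,L3,L5}
  DF⁺ = {L1}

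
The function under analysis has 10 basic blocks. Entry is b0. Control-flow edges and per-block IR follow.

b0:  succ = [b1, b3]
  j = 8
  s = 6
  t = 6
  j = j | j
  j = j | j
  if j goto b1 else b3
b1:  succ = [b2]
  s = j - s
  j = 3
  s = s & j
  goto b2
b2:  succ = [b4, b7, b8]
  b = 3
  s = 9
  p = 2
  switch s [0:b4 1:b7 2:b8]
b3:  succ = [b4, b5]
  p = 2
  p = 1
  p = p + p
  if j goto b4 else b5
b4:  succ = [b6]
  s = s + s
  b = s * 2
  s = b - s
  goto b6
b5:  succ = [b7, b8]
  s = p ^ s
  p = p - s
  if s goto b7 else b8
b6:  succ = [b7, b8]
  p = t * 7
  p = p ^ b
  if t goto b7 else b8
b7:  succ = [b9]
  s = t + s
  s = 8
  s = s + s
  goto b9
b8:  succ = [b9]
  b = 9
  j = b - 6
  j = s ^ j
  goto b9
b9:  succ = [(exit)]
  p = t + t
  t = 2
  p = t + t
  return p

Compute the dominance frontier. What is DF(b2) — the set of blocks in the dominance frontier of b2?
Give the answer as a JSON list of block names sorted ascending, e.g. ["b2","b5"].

idom tree: b1←b0 b2←b1 b3←b0 b4←b0 b5←b3 b6←b4 b7←b0 b8←b0 b9←b0
Dom at joins:
  b4: preds {b2,b3}: {b0,b1,b2} ∩ {b0,b3} = {b0}; idom=b0
  b7: preds {b2,b5,b6}: {b0,b1,b2} ∩ {b0,b3,b5} ∩ {b0,b4,b6} = {b0}; idom=b0
  b8: preds {b2,b5,b6}: {b0,b1,b2} ∩ {b0,b3,b5} ∩ {b0,b4,b6} = {b0}; idom=b0
  b9: preds {b7,b8}: {b0,b7} ∩ {b0,b8} = {b0}; idom=b0

DF derivation:
  join b4 pred b2: b2→b1 stop@b0
  join b4 pred b3: b3 stop@b0
  join b7 pred b2: b2→b1 stop@b0
  join b7 pred b5: b5→b3 stop@b0
  join b7 pred b6: b6→b4 stop@b0
  join b8 pred b2: b2→b1 stop@b0
  join b8 pred b5: b5→b3 stop@b0
  join b8 pred b6: b6→b4 stop@b0
  join b9 pred b7: b7 stop@b0
  join b9 pred b8: b8 stop@b0
  b0: DF=∅
  b1: DF={b4,b7,b8}
  b2: DF={b4,b7,b8}
  b3: DF={b4,b7,b8}
  b4: DF={b7,b8}
  b5: DF={b7,b8}
  b6: DF={b7,b8}
  b7: DF={b9}
  b8: DF={b9}
  b9: DF=∅

DF(b2) = ["b4", "b7", "b8"]

Answer: ["b4", "b7", "b8"]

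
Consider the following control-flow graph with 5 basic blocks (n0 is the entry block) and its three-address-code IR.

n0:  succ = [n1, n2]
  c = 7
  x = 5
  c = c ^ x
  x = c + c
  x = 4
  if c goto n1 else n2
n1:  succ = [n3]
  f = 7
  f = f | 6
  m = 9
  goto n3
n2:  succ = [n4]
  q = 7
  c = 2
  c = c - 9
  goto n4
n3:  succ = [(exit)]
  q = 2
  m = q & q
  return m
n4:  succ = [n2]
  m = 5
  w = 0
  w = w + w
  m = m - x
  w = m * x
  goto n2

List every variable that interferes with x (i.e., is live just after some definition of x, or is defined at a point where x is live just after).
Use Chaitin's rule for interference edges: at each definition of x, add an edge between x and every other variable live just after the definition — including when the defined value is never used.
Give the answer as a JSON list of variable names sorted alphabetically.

Answer: ["c", "m", "q", "w"]

Working:
Block summaries:
  n0 def {c,x} use ∅
  n1 def {f,m} use ∅
  n2 def {c,q} use ∅
  n3 def {m,q} use ∅
  n4 def {m,w} use {x}

Live sets:
  n0 li=∅ lo={x}
  n1 li=∅ lo=∅
  n2 li={x} lo={x}
  n3 li=∅ lo=∅
  n4 li={x} lo={x}

Conflict graph:
  c: {x}
  f: ∅
  m: {w,x}
  q: {x}
  w: {m,x}
  x: {c,m,q,w}

N(x) = ["c", "m", "q", "w"]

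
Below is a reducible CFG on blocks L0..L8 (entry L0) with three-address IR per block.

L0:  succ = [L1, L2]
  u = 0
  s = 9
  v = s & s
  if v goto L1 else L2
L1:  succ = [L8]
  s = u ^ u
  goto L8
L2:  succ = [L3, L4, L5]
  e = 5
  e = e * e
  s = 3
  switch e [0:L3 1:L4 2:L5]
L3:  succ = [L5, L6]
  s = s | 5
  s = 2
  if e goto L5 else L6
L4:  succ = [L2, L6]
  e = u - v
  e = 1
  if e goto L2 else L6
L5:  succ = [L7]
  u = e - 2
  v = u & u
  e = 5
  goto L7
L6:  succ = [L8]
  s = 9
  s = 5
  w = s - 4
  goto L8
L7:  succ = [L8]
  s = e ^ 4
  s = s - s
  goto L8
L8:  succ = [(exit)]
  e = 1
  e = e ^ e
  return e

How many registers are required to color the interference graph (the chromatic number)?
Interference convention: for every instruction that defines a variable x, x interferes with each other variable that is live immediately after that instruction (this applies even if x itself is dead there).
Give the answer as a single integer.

Block summaries:
  L0: def={s,u,v} ue=∅
  L1: def={s} ue={u}
  L2: def={e,s} ue=∅
  L3: def={s} ue={e,s}
  L4: def={e} ue={u,v}
  L5: def={e,u,v} ue={e}
  L6: def={s,w} ue=∅
  L7: def={s} ue={e}
  L8: def={e} ue=∅

Backward fixpoint:
  live L0: ∅→{u,v}
  live L1: {u}→∅
  live L2: {u,v}→{e,s,u,v}
  live L3: {e,s}→{e}
  live L4: {u,v}→{u,v}
  live L5: {e}→{e}
  live L6: ∅→∅
  live L7: {e}→∅
  live L8: ∅→∅

Interference:
  e↔{s,u,v}
  s↔{e,u,v}
  u↔{e,s,v}
  v↔{e,s,u}
  w↔∅

Registers:
  {e,s,u,v} pairwise interfere (4-clique) ⇒ χ ≥ 4
  4-colouring: c0={e,w}  c1={s}  c2={u}  c3={v}
  χ = 4

Answer: 4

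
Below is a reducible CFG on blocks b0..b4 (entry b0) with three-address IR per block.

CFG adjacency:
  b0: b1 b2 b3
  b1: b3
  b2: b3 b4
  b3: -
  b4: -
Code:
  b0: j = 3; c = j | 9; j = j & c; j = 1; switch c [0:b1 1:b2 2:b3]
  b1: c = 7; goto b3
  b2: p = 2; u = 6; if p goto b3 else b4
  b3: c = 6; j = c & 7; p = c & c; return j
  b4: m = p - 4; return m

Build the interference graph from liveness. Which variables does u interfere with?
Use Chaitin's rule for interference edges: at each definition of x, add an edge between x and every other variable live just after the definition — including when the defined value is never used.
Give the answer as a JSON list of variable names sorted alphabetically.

Per-block:
  b0: def={c,j} ue=∅
  b1: def={c} ue=∅
  b2: def={p,u} ue=∅
  b3: def={c,j,p} ue=∅
  b4: def={m} ue={p}

Live sets:
  live b0: ∅→∅
  live b1: ∅→∅
  live b2: ∅→{p}
  live b3: ∅→∅
  live b4: {p}→∅

Interference:
  c — {j}
  j — {c,p}
  m — ∅
  p — {j,u}
  u — {p}

N(u) = ["p"]

Answer: ["p"]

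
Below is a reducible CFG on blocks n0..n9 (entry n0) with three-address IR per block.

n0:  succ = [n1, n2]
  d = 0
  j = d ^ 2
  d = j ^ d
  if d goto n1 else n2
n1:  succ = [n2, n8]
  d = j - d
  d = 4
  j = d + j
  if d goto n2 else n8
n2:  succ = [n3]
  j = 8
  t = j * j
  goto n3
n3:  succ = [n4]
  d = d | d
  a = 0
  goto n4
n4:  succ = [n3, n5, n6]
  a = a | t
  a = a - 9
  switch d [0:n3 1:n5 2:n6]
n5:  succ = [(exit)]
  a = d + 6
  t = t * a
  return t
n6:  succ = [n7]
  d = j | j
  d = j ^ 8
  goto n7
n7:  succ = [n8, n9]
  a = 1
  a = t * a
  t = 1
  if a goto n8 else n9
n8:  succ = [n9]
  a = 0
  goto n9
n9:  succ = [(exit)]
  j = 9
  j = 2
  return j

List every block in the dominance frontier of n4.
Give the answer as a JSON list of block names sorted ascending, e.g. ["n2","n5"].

idom tree: n1←n0 n2←n0 n3←n2 n4←n3 n5←n4 n6←n4 n7←n6 n8←n0 n9←n0
Dom∩ at merges:
  n2: preds {n0,n1}: {n0} ∩ {n0,n1} = {n0}; idom=n0
  n3: preds {n2,n4}: {n0,n2} ∩ {n0,n2,n3,n4} = {n0,n2}; idom=n2
  n8: preds {n1,n7}: {n0,n1} ∩ {n0,n2,n3,n4,n6,n7} = {n0}; idom=n0
  n9: preds {n7,n8}: {n0,n2,n3,n4,n6,n7} ∩ {n0,n8} = {n0}; idom=n0

DF walk-up:
  join n2 pred n0: · stop@n0
  join n2 pred n1: n1 stop@n0
  join n3 pred n2: · stop@n2
  join n3 pred n4: n4→n3 stop@n2
  join n8 pred n1: n1 stop@n0
  join n8 pred n7: n7→n6→n4→n3→n2 stop@n0
  join n9 pred n7: n7→n6→n4→n3→n2 stop@n0
  join n9 pred n8: n8 stop@n0
  n0: DF=∅
  n1: DF={n2,n8}
  n2: DF={n8,n9}
  n3: DF={n3,n8,n9}
  n4: DF={n3,n8,n9}
  n5: DF=∅
  n6: DF={n8,n9}
  n7: DF={n8,n9}
  n8: DF={n9}
  n9: DF=∅

DF(n4) = ["n3", "n8", "n9"]

Answer: ["n3", "n8", "n9"]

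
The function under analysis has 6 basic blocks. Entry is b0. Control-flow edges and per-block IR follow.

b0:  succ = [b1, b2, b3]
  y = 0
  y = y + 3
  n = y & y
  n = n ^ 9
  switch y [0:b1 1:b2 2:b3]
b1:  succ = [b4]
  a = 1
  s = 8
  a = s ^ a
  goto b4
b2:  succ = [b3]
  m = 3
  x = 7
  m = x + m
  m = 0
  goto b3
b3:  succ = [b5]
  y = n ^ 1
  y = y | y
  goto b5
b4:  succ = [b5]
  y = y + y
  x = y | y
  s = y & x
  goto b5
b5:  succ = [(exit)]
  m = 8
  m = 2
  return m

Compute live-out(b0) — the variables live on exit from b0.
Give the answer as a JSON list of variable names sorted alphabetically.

Answer: ["n", "y"]

Analysis:
Block summaries:
  b0: def={n,y} ue=∅
  b1: def={a,s} ue=∅
  b2: def={m,x} ue=∅
  b3: def={y} ue={n}
  b4: def={s,x,y} ue={y}
  b5: def={m} ue=∅

Backward fixpoint:
  b0 li=∅ lo={n,y}
  b1 li={y} lo={y}
  b2 li={n} lo={n}
  b3 li={n} lo=∅
  b4 li={y} lo=∅
  b5 li=∅ lo=∅

live-out(b0) = ["n", "y"]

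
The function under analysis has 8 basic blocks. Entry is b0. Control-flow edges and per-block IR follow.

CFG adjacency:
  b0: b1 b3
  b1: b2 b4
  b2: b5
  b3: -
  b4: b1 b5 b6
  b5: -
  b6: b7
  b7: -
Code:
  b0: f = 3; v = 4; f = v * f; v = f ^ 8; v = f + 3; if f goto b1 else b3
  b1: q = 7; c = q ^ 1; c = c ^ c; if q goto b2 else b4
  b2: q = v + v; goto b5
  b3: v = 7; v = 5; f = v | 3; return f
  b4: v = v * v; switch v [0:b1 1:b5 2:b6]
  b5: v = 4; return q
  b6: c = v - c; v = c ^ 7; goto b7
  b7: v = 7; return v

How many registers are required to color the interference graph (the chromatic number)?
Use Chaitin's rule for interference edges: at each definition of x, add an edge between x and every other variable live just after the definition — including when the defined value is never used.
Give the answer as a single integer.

Per-block:
  b0 def {f,v} use ∅
  b1 def {c,q} use ∅
  b2 def {q} use {v}
  b3 def {f,v} use ∅
  b4 def {v} use {v}
  b5 def {v} use {q}
  b6 def {c,v} use {c,v}
  b7 def {v} use ∅

Backward fixpoint:
  b0: in=∅ out={v}
  b1: in={v} out={c,q,v}
  b2: in={v} out={q}
  b3: in=∅ out=∅
  b4: in={c,q,v} out={c,q,v}
  b5: in={q} out=∅
  b6: in={c,v} out=∅
  b7: in=∅ out=∅

Interfere edges:
  c — {q,v}
  f — {v}
  q — {c,v}
  v — {c,f,q}

Colouring:
  lower bound: {c,q,v} mutually conflict ⇒ χ ≥ 3
  3-colouring: c0={v}  c1={c,f}  c2={q}
  χ = 3

Answer: 3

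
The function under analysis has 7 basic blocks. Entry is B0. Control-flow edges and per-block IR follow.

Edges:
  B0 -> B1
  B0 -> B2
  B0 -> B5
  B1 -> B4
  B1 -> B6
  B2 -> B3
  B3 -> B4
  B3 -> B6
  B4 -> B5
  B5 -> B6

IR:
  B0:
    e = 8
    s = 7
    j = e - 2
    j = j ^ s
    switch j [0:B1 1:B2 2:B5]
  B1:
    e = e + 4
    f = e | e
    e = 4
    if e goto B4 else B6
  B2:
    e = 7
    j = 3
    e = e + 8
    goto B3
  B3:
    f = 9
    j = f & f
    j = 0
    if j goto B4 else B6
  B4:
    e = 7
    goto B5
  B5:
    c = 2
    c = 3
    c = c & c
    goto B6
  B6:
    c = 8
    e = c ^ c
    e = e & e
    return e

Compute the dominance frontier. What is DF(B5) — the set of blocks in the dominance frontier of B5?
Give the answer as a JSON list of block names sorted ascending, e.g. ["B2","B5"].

idom tree: B1←B0 B2←B0 B3←B2 B4←B0 B5←B0 B6←B0
Join-block Dom:
  B4: preds {B1,B3}: {B0,B1} ∩ {B0,B2,B3} = {B0}; idom=B0
  B5: preds {B0,B4}: {B0} ∩ {B0,B4} = {B0}; idom=B0
  B6: preds {B1,B3,B5}: {B0,B1} ∩ {B0,B2,B3} ∩ {B0,B5} = {B0}; idom=B0

DF walk-up:
  join B4 pred B1: B1 stop@B0
  join B4 pred B3: B3→B2 stop@B0
  join B5 pred B0: · stop@B0
  join B5 pred B4: B4 stop@B0
  join B6 pred B1: B1 stop@B0
  join B6 pred B3: B3→B2 stop@B0
  join B6 pred B5: B5 stop@B0
  B0: DF=∅
  B1: DF={B4,B6}
  B2: DF={B4,B6}
  B3: DF={B4,B6}
  B4: DF={B5}
  B5: DF={B6}
  B6: DF=∅

DF(B5) = ["B6"]

Answer: ["B6"]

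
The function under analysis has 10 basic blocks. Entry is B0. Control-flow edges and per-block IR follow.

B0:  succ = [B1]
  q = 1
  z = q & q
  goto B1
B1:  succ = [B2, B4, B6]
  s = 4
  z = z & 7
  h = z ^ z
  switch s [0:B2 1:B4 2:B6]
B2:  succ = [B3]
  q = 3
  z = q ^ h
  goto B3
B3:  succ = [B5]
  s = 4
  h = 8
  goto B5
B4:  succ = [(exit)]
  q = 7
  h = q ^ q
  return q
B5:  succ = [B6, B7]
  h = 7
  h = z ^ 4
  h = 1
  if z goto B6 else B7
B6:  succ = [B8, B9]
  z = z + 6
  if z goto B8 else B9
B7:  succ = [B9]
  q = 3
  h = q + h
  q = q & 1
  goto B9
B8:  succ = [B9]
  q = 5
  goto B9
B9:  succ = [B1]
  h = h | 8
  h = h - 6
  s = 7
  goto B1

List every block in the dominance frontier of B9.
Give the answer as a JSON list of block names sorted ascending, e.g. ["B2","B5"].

Answer: ["B1"]

Working:
idom tree: B1←B0 B2←B1 B3←B2 B4←B1 B5←B3 B6←B1 B7←B5 B8←B6 B9←B1
Dom∩ at merges:
  B1: preds {B0,B9}: {B0} ∩ {B0,B1,B9} = {B0}; idom=B0
  B6: preds {B1,B5}: {B0,B1} ∩ {B0,B1,B2,B3,B5} = {B0,B1}; idom=B1
  B9: preds {B6,B7,B8}: {B0,B1,B6} ∩ {B0,B1,B2,B3,B5,B7} ∩ {B0,B1,B6,B8} = {B0,B1}; idom=B1

DF walk-up:
  join B1 pred B0: · stop@B0
  join B1 pred B9: B9→B1 stop@B0
  join B6 pred B1: · stop@B1
  join B6 pred B5: B5→B3→B2 stop@B1
  join B9 pred B6: B6 stop@B1
  join B9 pred B7: B7→B5→B3→B2 stop@B1
  join B9 pred B8: B8→B6 stop@B1
  B0 → ∅
  B1 → {B1}
  B2 → {B6,B9}
  B3 → {B6,B9}
  B4 → ∅
  B5 → {B6,B9}
  B6 → {B9}
  B7 → {B9}
  B8 → {B9}
  B9 → {B1}

DF(B9) = ["B1"]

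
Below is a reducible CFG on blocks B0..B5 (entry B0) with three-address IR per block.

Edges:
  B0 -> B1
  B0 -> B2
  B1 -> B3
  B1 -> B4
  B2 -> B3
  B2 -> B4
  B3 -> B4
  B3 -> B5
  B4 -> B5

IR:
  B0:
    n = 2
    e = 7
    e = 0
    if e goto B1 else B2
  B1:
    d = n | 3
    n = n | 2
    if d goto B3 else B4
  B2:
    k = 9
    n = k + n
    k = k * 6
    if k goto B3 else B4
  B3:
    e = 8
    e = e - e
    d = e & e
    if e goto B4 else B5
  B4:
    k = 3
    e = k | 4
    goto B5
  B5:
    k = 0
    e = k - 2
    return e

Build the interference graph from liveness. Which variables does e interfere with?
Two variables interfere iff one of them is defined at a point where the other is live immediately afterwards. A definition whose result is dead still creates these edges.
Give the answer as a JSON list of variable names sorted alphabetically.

Answer: ["d", "n"]

Working:
def/use:
  B0 def {e,n} use ∅
  B1 def {d,n} use {n}
  B2 def {k,n} use {n}
  B3 def {d,e} use ∅
  B4 def {e,k} use ∅
  B5 def {e,k} use ∅

Live sets:
  B0: in=∅ out={n}
  B1: in={n} out=∅
  B2: in={n} out=∅
  B3: in=∅ out=∅
  B4: in=∅ out=∅
  B5: in=∅ out=∅

Conflict graph:
  d — {e,n}
  e — {d,n}
  k — {n}
  n — {d,e,k}

N(e) = ["d", "n"]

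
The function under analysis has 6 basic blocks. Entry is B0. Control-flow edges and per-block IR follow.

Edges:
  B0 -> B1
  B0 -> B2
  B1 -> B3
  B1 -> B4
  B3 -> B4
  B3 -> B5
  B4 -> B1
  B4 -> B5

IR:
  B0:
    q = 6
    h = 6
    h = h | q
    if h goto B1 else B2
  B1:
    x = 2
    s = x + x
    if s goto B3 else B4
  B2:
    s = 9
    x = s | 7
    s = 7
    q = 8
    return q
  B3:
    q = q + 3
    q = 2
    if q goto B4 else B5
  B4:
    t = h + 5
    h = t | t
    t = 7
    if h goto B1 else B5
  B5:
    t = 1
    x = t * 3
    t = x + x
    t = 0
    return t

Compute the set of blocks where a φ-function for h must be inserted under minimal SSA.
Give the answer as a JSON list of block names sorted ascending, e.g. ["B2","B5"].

idom tree: B1←B0 B2←B0 B3←B1 B4←B1 B5←B1
Join-block Dom:
  B1: preds {B0,B4}: {B0} ∩ {B0,B1,B4} = {B0}; idom=B0
  B4: preds {B1,B3}: {B0,B1} ∩ {B0,B1,B3} = {B0,B1}; idom=B1
  B5: preds {B3,B4}: {B0,B1,B3} ∩ {B0,B1,B4} = {B0,B1}; idom=B1

Frontier:
  join B1 pred B0: · stop@B0
  join B1 pred B4: B4→B1 stop@B0
  join B4 pred B1: · stop@B1
  join B4 pred B3: B3 stop@B1
  join B5 pred B3: B3 stop@B1
  join B5 pred B4: B4 stop@B1
  B0: DF=∅
  B1: DF={B1}
  B2: DF=∅
  B3: DF={B4,B5}
  B4: DF={B1,B5}
  B5: DF=∅

φ for h: defs {B0,B4}
  DF⁺ = {B1,B5}

Answer: ["B1", "B5"]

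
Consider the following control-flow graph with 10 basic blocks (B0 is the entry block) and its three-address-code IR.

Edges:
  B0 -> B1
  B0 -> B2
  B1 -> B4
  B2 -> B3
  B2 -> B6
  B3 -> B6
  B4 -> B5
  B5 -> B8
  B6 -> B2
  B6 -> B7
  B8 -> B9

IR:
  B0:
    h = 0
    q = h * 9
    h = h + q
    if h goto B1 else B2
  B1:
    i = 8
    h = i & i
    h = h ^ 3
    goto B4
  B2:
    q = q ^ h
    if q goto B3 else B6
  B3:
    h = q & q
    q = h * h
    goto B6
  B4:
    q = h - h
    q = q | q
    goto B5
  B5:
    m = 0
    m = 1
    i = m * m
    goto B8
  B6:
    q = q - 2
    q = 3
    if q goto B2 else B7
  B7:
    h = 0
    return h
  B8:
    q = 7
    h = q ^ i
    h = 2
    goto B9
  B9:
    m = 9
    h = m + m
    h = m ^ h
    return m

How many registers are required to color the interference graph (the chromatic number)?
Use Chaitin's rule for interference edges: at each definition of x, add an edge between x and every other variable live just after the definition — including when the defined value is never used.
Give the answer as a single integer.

Block summaries:
  B0: {h,q} / ∅
  B1: {h,i} / ∅
  B2: {q} / {h,q}
  B3: {h,q} / {q}
  B4: {q} / {h}
  B5: {i,m} / ∅
  B6: {q} / {q}
  B7: {h} / ∅
  B8: {h,q} / {i}
  B9: {h,m} / ∅

Backward fixpoint:
  live B0: ∅→{h,q}
  live B1: ∅→{h}
  live B2: {h,q}→{h,q}
  live B3: {q}→{h,q}
  live B4: {h}→∅
  live B5: ∅→{i}
  live B6: {h,q}→{h,q}
  live B7: ∅→∅
  live B8: {i}→∅
  live B9: ∅→∅

Interference:
  h — {m,q}
  i — {q}
  m — {h}
  q — {h,i}

Registers:
  lower bound: {h,m} mutually conflict ⇒ χ ≥ 2
  2-colouring: R0={h,i}  R1={m,q}
  χ = 2

Answer: 2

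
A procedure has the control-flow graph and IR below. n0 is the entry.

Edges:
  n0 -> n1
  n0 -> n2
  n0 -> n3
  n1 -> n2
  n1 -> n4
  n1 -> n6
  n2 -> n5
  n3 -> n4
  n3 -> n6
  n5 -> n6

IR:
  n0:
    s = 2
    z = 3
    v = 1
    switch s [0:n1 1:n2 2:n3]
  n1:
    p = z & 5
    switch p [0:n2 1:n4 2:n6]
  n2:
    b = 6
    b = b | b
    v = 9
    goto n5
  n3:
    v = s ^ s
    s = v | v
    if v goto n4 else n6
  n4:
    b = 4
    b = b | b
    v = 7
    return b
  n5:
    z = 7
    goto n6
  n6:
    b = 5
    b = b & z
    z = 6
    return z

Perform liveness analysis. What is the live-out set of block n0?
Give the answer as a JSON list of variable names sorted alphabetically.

Answer: ["s", "z"]

Derivation:
Per-block:
  n0: {s,v,z} / ∅
  n1: {p} / {z}
  n2: {b,v} / ∅
  n3: {s,v} / {s}
  n4: {b,v} / ∅
  n5: {z} / ∅
  n6: {b,z} / {z}

Liveness:
  live n0: ∅→{s,z}
  live n1: {z}→{z}
  live n2: ∅→∅
  live n3: {s,z}→{z}
  live n4: ∅→∅
  live n5: ∅→{z}
  live n6: {z}→∅

live-out(n0) = ["s", "z"]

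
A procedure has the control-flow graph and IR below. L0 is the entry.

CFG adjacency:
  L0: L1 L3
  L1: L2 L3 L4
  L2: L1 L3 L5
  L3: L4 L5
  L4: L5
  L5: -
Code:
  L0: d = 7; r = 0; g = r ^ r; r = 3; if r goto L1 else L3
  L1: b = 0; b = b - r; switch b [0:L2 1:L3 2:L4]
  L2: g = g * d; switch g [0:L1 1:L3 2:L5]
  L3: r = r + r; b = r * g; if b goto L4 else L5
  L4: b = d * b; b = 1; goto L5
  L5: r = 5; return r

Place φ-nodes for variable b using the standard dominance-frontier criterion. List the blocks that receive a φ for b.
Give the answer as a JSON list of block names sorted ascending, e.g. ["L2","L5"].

idom tree: L1←L0 L2←L1 L3←L0 L4←L0 L5←L0
Dom at joins:
  L1: preds {L0,L2}: {L0} ∩ {L0,L1,L2} = {L0}; idom=L0
  L3: preds {L0,L1,L2}: {L0} ∩ {L0,L1} ∩ {L0,L1,L2} = {L0}; idom=L0
  L4: preds {L1,L3}: {L0,L1} ∩ {L0,L3} = {L0}; idom=L0
  L5: preds {L2,L3,L4}: {L0,L1,L2} ∩ {L0,L3} ∩ {L0,L4} = {L0}; idom=L0

DF walk-up:
  join L1 pred L0: · stop@L0
  join L1 pred L2: L2→L1 stop@L0
  join L3 pred L0: · stop@L0
  join L3 pred L1: L1 stop@L0
  join L3 pred L2: L2→L1 stop@L0
  join L4 pred L1: L1 stop@L0
  join L4 pred L3: L3 stop@L0
  join L5 pred L2: L2→L1 stop@L0
  join L5 pred L3: L3 stop@L0
  join L5 pred L4: L4 stop@L0
  L0: DF=∅
  L1: DF={L1,L3,L4,L5}
  L2: DF={L1,L3,L5}
  L3: DF={L4,L5}
  L4: DF={L5}
  L5: DF=∅

φ for b: defs {L1,L3,L4}
  DF⁺ = {L1,L3,L4,L5}

Answer: ["L1", "L3", "L4", "L5"]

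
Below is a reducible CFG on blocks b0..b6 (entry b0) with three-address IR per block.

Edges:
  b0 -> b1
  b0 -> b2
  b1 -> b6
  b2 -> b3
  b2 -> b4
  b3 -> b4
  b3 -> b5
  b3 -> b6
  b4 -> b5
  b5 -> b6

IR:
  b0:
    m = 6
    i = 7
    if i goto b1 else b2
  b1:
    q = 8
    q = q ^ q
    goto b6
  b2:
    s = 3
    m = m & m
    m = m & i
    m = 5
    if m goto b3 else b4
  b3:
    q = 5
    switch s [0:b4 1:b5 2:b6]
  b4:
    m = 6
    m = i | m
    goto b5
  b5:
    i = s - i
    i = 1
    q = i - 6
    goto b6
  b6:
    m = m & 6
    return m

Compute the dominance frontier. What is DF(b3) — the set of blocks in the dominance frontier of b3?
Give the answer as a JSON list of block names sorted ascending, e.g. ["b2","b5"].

idom tree: b1←b0 b2←b0 b3←b2 b4←b2 b5←b2 b6←b0
Dom∩ at merges:
  b4: preds {b2,b3}: {b0,b2} ∩ {b0,b2,b3} = {b0,b2}; idom=b2
  b5: preds {b3,b4}: {b0,b2,b3} ∩ {b0,b2,b4} = {b0,b2}; idom=b2
  b6: preds {b1,b3,b5}: {b0,b1} ∩ {b0,b2,b3} ∩ {b0,b2,b5} = {b0}; idom=b0

DF walk-up:
  join b4 pred b2: · stop@b2
  join b4 pred b3: b3 stop@b2
  join b5 pred b3: b3 stop@b2
  join b5 pred b4: b4 stop@b2
  join b6 pred b1: b1 stop@b0
  join b6 pred b3: b3→b2 stop@b0
  join b6 pred b5: b5→b2 stop@b0
  b0 → ∅
  b1 → {b6}
  b2 → {b6}
  b3 → {b4,b5,b6}
  b4 → {b5}
  b5 → {b6}
  b6 → ∅

DF(b3) = ["b4", "b5", "b6"]

Answer: ["b4", "b5", "b6"]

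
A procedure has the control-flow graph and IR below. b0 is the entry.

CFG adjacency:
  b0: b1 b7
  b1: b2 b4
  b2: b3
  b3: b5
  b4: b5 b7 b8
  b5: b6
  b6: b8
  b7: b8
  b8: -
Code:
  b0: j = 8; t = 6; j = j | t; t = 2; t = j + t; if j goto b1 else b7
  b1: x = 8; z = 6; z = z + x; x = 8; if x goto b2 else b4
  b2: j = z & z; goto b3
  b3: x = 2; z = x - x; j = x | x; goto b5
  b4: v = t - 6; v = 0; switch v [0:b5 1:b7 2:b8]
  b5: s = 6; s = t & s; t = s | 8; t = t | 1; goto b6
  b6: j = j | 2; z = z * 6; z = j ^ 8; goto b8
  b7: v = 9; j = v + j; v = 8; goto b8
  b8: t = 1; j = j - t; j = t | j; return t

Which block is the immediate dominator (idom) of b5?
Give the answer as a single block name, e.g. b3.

idom tree: b1←b0 b2←b1 b3←b2 b4←b1 b5←b1 b6←b5 b7←b0 b8←b0
Join-block Dom:
  b5: preds {b3,b4}: {b0,b1,b2,b3} ∩ {b0,b1,b4} = {b0,b1}; idom=b1
  b7: preds {b0,b4}: {b0} ∩ {b0,b1,b4} = {b0}; idom=b0
  b8: preds {b4,b6,b7}: {b0,b1,b4} ∩ {b0,b1,b5,b6} ∩ {b0,b7} = {b0}; idom=b0

idom(b5) = b1

Answer: b1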